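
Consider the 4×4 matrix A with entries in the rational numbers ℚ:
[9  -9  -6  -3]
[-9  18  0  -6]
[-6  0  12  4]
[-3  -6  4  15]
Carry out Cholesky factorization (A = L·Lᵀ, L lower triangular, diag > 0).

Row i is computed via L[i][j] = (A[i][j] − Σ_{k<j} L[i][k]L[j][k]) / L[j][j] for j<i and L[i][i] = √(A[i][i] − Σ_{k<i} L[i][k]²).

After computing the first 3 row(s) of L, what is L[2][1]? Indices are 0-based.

L[2][1] = -2

Step 1: L[0][0] = √(9) = 3.
  L[1][0] = (-9) / L[0][0] = -3.
Step 2: L[1][1] = √(9) = 3.
  L[2][0] = (-6) / L[0][0] = -2.
  L[2][1] = (-6) / L[1][1] = -2.
Step 3: L[2][2] = √(4) = 2.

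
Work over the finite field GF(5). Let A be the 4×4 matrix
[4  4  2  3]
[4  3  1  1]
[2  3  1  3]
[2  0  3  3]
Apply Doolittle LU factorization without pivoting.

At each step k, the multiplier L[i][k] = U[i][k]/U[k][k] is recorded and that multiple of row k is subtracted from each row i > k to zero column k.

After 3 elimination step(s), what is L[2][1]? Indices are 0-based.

Step 1: pivot at (0,0) is 4.
  row1 ← row1 − (1)·row0  ⇒  L[1][0]=1, U row1=(0, 4, 4, 3)
  row2 ← row2 − (3)·row0  ⇒  L[2][0]=3, U row2=(0, 1, 0, 4)
  row3 ← row3 − (3)·row0  ⇒  L[3][0]=3, U row3=(0, 3, 2, 4)
Step 2: pivot at (1,1) is 4.
  row2 ← row2 − (4)·row1  ⇒  L[2][1]=4, U row2=(0, 0, 4, 2)
  row3 ← row3 − (2)·row1  ⇒  L[3][1]=2, U row3=(0, 0, 4, 3)
Step 3: pivot at (2,2) is 4.
  row3 ← row3 − (1)·row2  ⇒  L[3][2]=1, U row3=(0, 0, 0, 1)

L[2][1] = 4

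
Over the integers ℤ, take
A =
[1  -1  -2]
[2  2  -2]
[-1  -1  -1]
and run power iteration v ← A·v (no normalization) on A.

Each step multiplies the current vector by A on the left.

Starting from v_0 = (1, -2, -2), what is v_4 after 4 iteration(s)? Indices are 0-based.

v_4 = (-37, 112, -58)

v_0 = (1, -2, -2).
v_1 = A·v_0 = (7, 2, 3).
v_2 = A·v_1 = (-1, 12, -12).
v_3 = A·v_2 = (11, 46, 1).
v_4 = A·v_3 = (-37, 112, -58).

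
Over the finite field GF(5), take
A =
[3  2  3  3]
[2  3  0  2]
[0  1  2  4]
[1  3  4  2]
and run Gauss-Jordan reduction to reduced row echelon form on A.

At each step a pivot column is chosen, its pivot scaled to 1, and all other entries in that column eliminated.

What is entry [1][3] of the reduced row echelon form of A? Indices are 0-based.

[1] R0 /= 3  ⇒  (1, 4, 1, 1)
     R1 -= 2·R0  ⇒  (0, 0, 3, 0)
     R3 -= 1·R0  ⇒  (0, 4, 3, 1)
[2] R1 <-> R2
[2] R1 /= 1  ⇒  (0, 1, 2, 4)
     R0 -= 4·R1  ⇒  (1, 0, 3, 0)
     R3 -= 4·R1  ⇒  (0, 0, 0, 0)
[3] R2 /= 3  ⇒  (0, 0, 1, 0)
     R0 -= 3·R2  ⇒  (1, 0, 0, 0)
     R1 -= 2·R2  ⇒  (0, 1, 0, 4)
column 3 empty below row 3

M[1][3] = 4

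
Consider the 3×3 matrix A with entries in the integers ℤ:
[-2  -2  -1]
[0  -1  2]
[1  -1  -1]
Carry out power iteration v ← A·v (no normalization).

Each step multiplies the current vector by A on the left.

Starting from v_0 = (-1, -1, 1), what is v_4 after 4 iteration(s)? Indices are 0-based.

v_0 = (-1, -1, 1).
v_1 = A·v_0 = (3, 3, -1).
v_2 = A·v_1 = (-11, -5, 1).
v_3 = A·v_2 = (31, 7, -7).
v_4 = A·v_3 = (-69, -21, 31).

v_4 = (-69, -21, 31)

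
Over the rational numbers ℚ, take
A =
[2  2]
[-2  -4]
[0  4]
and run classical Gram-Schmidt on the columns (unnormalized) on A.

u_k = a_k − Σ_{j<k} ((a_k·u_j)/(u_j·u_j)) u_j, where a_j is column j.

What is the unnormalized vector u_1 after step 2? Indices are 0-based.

Step 1: u_0 = a_0 = (2, -2, 0).
Step 2: u_1 = a_1 − (3/2)·u_0 = (-1, -1, 4).

u_1 = (-1, -1, 4)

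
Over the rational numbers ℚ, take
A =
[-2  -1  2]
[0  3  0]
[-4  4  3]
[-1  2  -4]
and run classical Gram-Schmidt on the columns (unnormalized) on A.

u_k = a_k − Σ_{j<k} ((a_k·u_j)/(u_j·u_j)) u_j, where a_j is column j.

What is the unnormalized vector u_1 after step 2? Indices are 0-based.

Step 1: u_0 = a_0 = (-2, 0, -4, -1).
Step 2: u_1 = a_1 − (-16/21)·u_0 = (-53/21, 3, 20/21, 26/21).

u_1 = (-53/21, 3, 20/21, 26/21)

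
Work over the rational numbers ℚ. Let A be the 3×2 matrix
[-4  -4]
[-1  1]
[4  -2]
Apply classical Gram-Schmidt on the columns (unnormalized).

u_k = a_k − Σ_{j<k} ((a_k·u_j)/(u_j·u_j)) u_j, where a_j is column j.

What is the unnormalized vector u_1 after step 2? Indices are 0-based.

u_1 = (-104/33, 40/33, -94/33)

Step 1: u_0 = a_0 = (-4, -1, 4).
Step 2: u_1 = a_1 − (7/33)·u_0 = (-104/33, 40/33, -94/33).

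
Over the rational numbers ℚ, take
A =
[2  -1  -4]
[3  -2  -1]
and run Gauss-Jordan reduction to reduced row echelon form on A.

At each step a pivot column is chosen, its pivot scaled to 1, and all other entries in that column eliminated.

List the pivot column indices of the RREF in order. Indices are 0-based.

pivot(0,0)=2: scale R0 → (1, -1/2, -2)
  clear (1,0): R1 −= (3)R0 → (0, -1/2, 5)
pivot(1,1)=-1/2: scale R1 → (0, 1, -10)
  clear (0,1): R0 −= (-1/2)R1 → (1, 0, -7)

pivot columns: 0, 1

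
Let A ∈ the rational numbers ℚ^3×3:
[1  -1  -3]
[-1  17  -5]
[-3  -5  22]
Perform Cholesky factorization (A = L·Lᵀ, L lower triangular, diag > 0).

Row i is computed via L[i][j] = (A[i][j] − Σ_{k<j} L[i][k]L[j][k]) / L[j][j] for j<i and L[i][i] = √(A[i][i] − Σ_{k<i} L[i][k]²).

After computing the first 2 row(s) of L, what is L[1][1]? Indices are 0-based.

L[1][1] = 4

Step 1: L[0][0] = √(1) = 1.
  L[1][0] = (-1) / L[0][0] = -1.
Step 2: L[1][1] = √(16) = 4.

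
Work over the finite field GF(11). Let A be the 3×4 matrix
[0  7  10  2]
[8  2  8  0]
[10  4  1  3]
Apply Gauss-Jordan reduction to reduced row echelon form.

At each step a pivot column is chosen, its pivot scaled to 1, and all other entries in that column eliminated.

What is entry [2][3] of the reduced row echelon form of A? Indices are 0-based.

pivot(0,0): swap R0↔R1
pivot(0,0)=8: scale R0 → (1, 3, 1, 0)
  clear (2,0): R2 −= (10)R0 → (0, 7, 2, 3)
pivot(1,1)=7: scale R1 → (0, 1, 3, 5)
  clear (0,1): R0 −= (3)R1 → (1, 0, 3, 7)
  clear (2,1): R2 −= (7)R1 → (0, 0, 3, 1)
pivot(2,2)=3: scale R2 → (0, 0, 1, 4)
  clear (0,2): R0 −= (3)R2 → (1, 0, 0, 6)
  clear (1,2): R1 −= (3)R2 → (0, 1, 0, 4)

M[2][3] = 4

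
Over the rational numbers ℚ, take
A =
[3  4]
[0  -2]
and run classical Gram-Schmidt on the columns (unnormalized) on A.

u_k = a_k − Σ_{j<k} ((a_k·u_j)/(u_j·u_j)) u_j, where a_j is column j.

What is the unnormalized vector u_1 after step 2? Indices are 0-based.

Step 1: u_0 = a_0 = (3, 0).
Step 2: u_1 = a_1 − (4/3)·u_0 = (0, -2).

u_1 = (0, -2)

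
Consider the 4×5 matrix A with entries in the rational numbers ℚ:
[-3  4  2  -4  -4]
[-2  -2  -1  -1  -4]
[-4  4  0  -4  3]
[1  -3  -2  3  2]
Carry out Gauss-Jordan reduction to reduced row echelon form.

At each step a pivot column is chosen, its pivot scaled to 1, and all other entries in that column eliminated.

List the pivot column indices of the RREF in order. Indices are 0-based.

pivot(0,0)=-3: scale R0 → (1, -4/3, -2/3, 4/3, 4/3)
  clear (1,0): R1 −= (-2)R0 → (0, -14/3, -7/3, 5/3, -4/3)
  clear (2,0): R2 −= (-4)R0 → (0, -4/3, -8/3, 4/3, 25/3)
  clear (3,0): R3 −= (1)R0 → (0, -5/3, -4/3, 5/3, 2/3)
pivot(1,1)=-14/3: scale R1 → (0, 1, 1/2, -5/14, 2/7)
  clear (0,1): R0 −= (-4/3)R1 → (1, 0, 0, 6/7, 12/7)
  clear (2,1): R2 −= (-4/3)R1 → (0, 0, -2, 6/7, 61/7)
  clear (3,1): R3 −= (-5/3)R1 → (0, 0, -1/2, 15/14, 8/7)
pivot(2,2)=-2: scale R2 → (0, 0, 1, -3/7, -61/14)
  clear (1,2): R1 −= (1/2)R2 → (0, 1, 0, -1/7, 69/28)
  clear (3,2): R3 −= (-1/2)R2 → (0, 0, 0, 6/7, -29/28)
pivot(3,3)=6/7: scale R3 → (0, 0, 0, 1, -29/24)
  clear (0,3): R0 −= (6/7)R3 → (1, 0, 0, 0, 11/4)
  clear (1,3): R1 −= (-1/7)R3 → (0, 1, 0, 0, 55/24)
  clear (2,3): R2 −= (-3/7)R3 → (0, 0, 1, 0, -39/8)

pivot columns: 0, 1, 2, 3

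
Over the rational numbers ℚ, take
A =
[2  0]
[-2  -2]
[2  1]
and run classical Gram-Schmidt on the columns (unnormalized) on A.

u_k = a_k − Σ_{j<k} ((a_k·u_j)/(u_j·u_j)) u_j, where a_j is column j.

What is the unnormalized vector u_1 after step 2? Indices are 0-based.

Step 1: u_0 = a_0 = (2, -2, 2).
Step 2: u_1 = a_1 − (1/2)·u_0 = (-1, -1, 0).

u_1 = (-1, -1, 0)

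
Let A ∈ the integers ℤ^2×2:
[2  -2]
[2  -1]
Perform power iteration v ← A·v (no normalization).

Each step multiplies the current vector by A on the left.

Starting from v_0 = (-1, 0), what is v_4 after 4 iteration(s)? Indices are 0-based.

v_4 = (4, 6)

v_0 = (-1, 0).
v_1 = A·v_0 = (-2, -2).
v_2 = A·v_1 = (0, -2).
v_3 = A·v_2 = (4, 2).
v_4 = A·v_3 = (4, 6).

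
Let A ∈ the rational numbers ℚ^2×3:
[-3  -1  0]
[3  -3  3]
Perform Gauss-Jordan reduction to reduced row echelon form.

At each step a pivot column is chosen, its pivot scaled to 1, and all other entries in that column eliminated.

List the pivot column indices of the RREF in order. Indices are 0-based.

[1] R0 /= -3  ⇒  (1, 1/3, 0)
     R1 -= 3·R0  ⇒  (0, -4, 3)
[2] R1 /= -4  ⇒  (0, 1, -3/4)
     R0 -= 1/3·R1  ⇒  (1, 0, 1/4)

pivot columns: 0, 1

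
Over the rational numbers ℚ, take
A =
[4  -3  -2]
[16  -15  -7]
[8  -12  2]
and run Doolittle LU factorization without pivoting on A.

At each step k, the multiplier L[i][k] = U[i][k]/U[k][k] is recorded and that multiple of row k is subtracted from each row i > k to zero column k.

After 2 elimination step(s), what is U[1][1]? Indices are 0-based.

[col 0] pivot 4
  R1 -= 4*R0 → (0, -3, 1)  (L[1][0] := 4)
  R2 -= 2*R0 → (0, -6, 6)  (L[2][0] := 2)
[col 1] pivot -3
  R2 -= 2*R1 → (0, 0, 4)  (L[2][1] := 2)

U[1][1] = -3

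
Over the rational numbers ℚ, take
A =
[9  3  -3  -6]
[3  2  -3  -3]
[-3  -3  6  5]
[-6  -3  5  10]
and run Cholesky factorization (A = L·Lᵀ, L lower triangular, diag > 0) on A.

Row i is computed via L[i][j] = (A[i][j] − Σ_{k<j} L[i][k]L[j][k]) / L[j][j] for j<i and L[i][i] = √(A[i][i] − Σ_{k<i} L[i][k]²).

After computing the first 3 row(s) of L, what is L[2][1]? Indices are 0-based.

L[2][1] = -2

Step 1: L[0][0] = √(9) = 3.
  L[1][0] = (3) / L[0][0] = 1.
Step 2: L[1][1] = √(1) = 1.
  L[2][0] = (-3) / L[0][0] = -1.
  L[2][1] = (-2) / L[1][1] = -2.
Step 3: L[2][2] = √(1) = 1.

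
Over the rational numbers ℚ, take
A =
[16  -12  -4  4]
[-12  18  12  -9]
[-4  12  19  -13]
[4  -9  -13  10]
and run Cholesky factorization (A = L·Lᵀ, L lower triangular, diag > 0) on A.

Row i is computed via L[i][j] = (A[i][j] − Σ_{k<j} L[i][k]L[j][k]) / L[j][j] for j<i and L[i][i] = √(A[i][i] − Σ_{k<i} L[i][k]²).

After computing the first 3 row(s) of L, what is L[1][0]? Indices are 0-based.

Step 1: L[0][0] = √(16) = 4.
  L[1][0] = (-12) / L[0][0] = -3.
Step 2: L[1][1] = √(9) = 3.
  L[2][0] = (-4) / L[0][0] = -1.
  L[2][1] = (9) / L[1][1] = 3.
Step 3: L[2][2] = √(9) = 3.

L[1][0] = -3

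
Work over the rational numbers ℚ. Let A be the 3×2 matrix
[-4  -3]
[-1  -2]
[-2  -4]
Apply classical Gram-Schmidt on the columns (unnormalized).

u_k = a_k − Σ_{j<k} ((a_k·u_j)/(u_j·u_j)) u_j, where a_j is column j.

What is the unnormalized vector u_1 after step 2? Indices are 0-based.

u_1 = (25/21, -20/21, -40/21)

Step 1: u_0 = a_0 = (-4, -1, -2).
Step 2: u_1 = a_1 − (22/21)·u_0 = (25/21, -20/21, -40/21).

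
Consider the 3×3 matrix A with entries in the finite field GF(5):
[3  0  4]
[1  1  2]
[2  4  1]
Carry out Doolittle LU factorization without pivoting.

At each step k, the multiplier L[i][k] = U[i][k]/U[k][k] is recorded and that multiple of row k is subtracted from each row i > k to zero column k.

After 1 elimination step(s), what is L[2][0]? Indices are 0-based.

[col 0] pivot 3
  R1 -= 2*R0 → (0, 1, 4)  (L[1][0] := 2)
  R2 -= 4*R0 → (0, 4, 0)  (L[2][0] := 4)

L[2][0] = 4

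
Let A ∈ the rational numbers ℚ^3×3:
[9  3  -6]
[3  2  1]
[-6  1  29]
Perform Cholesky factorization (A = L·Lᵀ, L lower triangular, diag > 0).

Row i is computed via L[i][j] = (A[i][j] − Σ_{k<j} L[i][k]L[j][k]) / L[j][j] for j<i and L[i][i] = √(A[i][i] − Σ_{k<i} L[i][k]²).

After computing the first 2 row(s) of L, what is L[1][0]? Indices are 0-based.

L[1][0] = 1

Step 1: L[0][0] = √(9) = 3.
  L[1][0] = (3) / L[0][0] = 1.
Step 2: L[1][1] = √(1) = 1.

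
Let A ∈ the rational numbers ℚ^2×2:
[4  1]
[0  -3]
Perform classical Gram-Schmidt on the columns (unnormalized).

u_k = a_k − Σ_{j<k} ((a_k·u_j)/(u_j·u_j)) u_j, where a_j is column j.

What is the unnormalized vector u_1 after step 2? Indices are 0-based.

Step 1: u_0 = a_0 = (4, 0).
Step 2: u_1 = a_1 − (1/4)·u_0 = (0, -3).

u_1 = (0, -3)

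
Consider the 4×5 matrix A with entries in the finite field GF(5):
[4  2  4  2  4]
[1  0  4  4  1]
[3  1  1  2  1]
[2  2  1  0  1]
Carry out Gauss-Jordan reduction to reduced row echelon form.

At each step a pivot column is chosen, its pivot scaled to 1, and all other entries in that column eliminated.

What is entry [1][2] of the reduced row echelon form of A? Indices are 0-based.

M[1][2] = 4

[1] R0 /= 4  ⇒  (1, 3, 1, 3, 1)
     R1 -= 1·R0  ⇒  (0, 2, 3, 1, 0)
     R2 -= 3·R0  ⇒  (0, 2, 3, 3, 3)
     R3 -= 2·R0  ⇒  (0, 1, 4, 4, 4)
[2] R1 /= 2  ⇒  (0, 1, 4, 3, 0)
     R0 -= 3·R1  ⇒  (1, 0, 4, 4, 1)
     R2 -= 2·R1  ⇒  (0, 0, 0, 2, 3)
     R3 -= 1·R1  ⇒  (0, 0, 0, 1, 4)
column 2 empty below row 2
[3] R2 /= 2  ⇒  (0, 0, 0, 1, 4)
     R0 -= 4·R2  ⇒  (1, 0, 4, 0, 0)
     R1 -= 3·R2  ⇒  (0, 1, 4, 0, 3)
     R3 -= 1·R2  ⇒  (0, 0, 0, 0, 0)
column 4 empty below row 3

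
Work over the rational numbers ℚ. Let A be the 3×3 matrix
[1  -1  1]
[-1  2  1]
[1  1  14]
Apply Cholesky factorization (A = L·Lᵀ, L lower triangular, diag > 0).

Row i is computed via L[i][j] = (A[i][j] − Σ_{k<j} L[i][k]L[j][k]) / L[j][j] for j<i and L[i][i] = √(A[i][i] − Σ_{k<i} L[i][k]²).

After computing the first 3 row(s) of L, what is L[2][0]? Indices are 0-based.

L[2][0] = 1

Step 1: L[0][0] = √(1) = 1.
  L[1][0] = (-1) / L[0][0] = -1.
Step 2: L[1][1] = √(1) = 1.
  L[2][0] = (1) / L[0][0] = 1.
  L[2][1] = (2) / L[1][1] = 2.
Step 3: L[2][2] = √(9) = 3.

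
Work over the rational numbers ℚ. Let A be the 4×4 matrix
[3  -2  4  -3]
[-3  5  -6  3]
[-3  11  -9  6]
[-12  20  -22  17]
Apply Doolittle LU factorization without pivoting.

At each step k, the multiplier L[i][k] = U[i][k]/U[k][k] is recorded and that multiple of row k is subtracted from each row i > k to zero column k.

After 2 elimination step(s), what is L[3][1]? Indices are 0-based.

[col 0] pivot 3
  R1 -= -1*R0 → (0, 3, -2, 0)  (L[1][0] := -1)
  R2 -= -1*R0 → (0, 9, -5, 3)  (L[2][0] := -1)
  R3 -= -4*R0 → (0, 12, -6, 5)  (L[3][0] := -4)
[col 1] pivot 3
  R2 -= 3*R1 → (0, 0, 1, 3)  (L[2][1] := 3)
  R3 -= 4*R1 → (0, 0, 2, 5)  (L[3][1] := 4)

L[3][1] = 4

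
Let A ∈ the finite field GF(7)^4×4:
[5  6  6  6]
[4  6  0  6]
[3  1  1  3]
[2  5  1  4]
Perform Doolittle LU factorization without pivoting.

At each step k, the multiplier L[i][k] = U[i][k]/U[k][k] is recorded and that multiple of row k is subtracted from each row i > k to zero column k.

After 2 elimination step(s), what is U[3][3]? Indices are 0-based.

U[3][3] = 6

Step 1: pivot at (0,0) is 5.
  row1 ← row1 − (5)·row0  ⇒  L[1][0]=5, U row1=(0, 4, 5, 4)
  row2 ← row2 − (2)·row0  ⇒  L[2][0]=2, U row2=(0, 3, 3, 5)
  row3 ← row3 − (6)·row0  ⇒  L[3][0]=6, U row3=(0, 4, 0, 3)
Step 2: pivot at (1,1) is 4.
  row2 ← row2 − (6)·row1  ⇒  L[2][1]=6, U row2=(0, 0, 1, 2)
  row3 ← row3 − (1)·row1  ⇒  L[3][1]=1, U row3=(0, 0, 2, 6)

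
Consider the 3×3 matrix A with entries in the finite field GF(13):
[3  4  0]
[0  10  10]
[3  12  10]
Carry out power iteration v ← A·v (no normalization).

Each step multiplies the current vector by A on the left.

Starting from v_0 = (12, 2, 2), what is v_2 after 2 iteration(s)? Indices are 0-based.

v_0 = (12, 2, 2).
v_1 = A·v_0 = (5, 1, 2).
v_2 = A·v_1 = (6, 4, 8).

v_2 = (6, 4, 8)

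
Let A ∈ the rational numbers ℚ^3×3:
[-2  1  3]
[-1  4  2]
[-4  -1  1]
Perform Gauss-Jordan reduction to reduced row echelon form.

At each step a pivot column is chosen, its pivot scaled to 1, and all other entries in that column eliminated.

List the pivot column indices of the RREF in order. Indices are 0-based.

pivot columns: 0, 1, 2

step 1: normalize row 0 (÷-2) = (1, -1/2, -3/2)
  row 1: subtract -1×row0 = (0, 7/2, 1/2)
  row 2: subtract -4×row0 = (0, -3, -5)
step 2: normalize row 1 (÷7/2) = (0, 1, 1/7)
  row 0: subtract -1/2×row1 = (1, 0, -10/7)
  row 2: subtract -3×row1 = (0, 0, -32/7)
step 3: normalize row 2 (÷-32/7) = (0, 0, 1)
  row 0: subtract -10/7×row2 = (1, 0, 0)
  row 1: subtract 1/7×row2 = (0, 1, 0)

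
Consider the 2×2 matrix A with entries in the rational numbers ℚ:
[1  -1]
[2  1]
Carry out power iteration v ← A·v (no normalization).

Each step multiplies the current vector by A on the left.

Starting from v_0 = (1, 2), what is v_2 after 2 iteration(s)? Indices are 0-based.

v_2 = (-5, 2)

v_0 = (1, 2).
v_1 = A·v_0 = (-1, 4).
v_2 = A·v_1 = (-5, 2).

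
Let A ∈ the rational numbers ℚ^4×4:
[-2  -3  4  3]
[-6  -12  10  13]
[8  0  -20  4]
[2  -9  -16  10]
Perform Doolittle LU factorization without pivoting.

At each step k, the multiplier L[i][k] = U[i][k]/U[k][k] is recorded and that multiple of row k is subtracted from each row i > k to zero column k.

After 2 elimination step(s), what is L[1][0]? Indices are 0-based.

L[1][0] = 3

Step 1: pivot at (0,0) is -2.
  row1 ← row1 − (3)·row0  ⇒  L[1][0]=3, U row1=(0, -3, -2, 4)
  row2 ← row2 − (-4)·row0  ⇒  L[2][0]=-4, U row2=(0, -12, -4, 16)
  row3 ← row3 − (-1)·row0  ⇒  L[3][0]=-1, U row3=(0, -12, -12, 13)
Step 2: pivot at (1,1) is -3.
  row2 ← row2 − (4)·row1  ⇒  L[2][1]=4, U row2=(0, 0, 4, 0)
  row3 ← row3 − (4)·row1  ⇒  L[3][1]=4, U row3=(0, 0, -4, -3)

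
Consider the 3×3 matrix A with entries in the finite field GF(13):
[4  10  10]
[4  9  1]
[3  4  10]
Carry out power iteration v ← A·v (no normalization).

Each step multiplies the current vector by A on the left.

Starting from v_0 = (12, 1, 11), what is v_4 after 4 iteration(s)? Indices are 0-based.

v_4 = (12, 2, 3)

v_0 = (12, 1, 11).
v_1 = A·v_0 = (12, 3, 7).
v_2 = A·v_1 = (5, 4, 1).
v_3 = A·v_2 = (5, 5, 2).
v_4 = A·v_3 = (12, 2, 3).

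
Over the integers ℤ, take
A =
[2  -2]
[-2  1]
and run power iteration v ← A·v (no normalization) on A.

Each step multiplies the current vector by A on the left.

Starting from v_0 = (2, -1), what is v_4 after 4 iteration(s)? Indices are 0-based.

v_0 = (2, -1).
v_1 = A·v_0 = (6, -5).
v_2 = A·v_1 = (22, -17).
v_3 = A·v_2 = (78, -61).
v_4 = A·v_3 = (278, -217).

v_4 = (278, -217)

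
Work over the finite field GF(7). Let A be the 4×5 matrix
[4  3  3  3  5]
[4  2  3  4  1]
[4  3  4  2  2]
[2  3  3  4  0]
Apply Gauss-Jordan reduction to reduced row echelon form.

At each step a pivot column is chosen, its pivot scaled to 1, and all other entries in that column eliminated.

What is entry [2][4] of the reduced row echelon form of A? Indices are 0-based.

[1] R0 /= 4  ⇒  (1, 6, 6, 6, 3)
     R1 -= 4·R0  ⇒  (0, 6, 0, 1, 3)
     R2 -= 4·R0  ⇒  (0, 0, 1, 6, 4)
     R3 -= 2·R0  ⇒  (0, 5, 5, 6, 1)
[2] R1 /= 6  ⇒  (0, 1, 0, 6, 4)
     R0 -= 6·R1  ⇒  (1, 0, 6, 5, 0)
     R3 -= 5·R1  ⇒  (0, 0, 5, 4, 2)
[3] R2 /= 1  ⇒  (0, 0, 1, 6, 4)
     R0 -= 6·R2  ⇒  (1, 0, 0, 4, 4)
     R3 -= 5·R2  ⇒  (0, 0, 0, 2, 3)
[4] R3 /= 2  ⇒  (0, 0, 0, 1, 5)
     R0 -= 4·R3  ⇒  (1, 0, 0, 0, 5)
     R1 -= 6·R3  ⇒  (0, 1, 0, 0, 2)
     R2 -= 6·R3  ⇒  (0, 0, 1, 0, 2)

M[2][4] = 2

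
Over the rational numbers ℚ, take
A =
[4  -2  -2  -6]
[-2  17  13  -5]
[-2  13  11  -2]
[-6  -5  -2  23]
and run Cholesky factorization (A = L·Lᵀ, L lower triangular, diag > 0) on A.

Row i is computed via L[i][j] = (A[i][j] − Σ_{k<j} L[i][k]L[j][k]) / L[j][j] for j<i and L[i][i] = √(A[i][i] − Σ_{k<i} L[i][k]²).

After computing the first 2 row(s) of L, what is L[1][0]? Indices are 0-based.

Step 1: L[0][0] = √(4) = 2.
  L[1][0] = (-2) / L[0][0] = -1.
Step 2: L[1][1] = √(16) = 4.

L[1][0] = -1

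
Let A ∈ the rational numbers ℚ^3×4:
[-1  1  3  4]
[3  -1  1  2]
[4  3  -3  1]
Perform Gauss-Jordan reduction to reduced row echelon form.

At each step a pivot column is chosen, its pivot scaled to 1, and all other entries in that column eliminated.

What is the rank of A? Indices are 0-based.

pivot(0,0)=-1: scale R0 → (1, -1, -3, -4)
  clear (1,0): R1 −= (3)R0 → (0, 2, 10, 14)
  clear (2,0): R2 −= (4)R0 → (0, 7, 9, 17)
pivot(1,1)=2: scale R1 → (0, 1, 5, 7)
  clear (0,1): R0 −= (-1)R1 → (1, 0, 2, 3)
  clear (2,1): R2 −= (7)R1 → (0, 0, -26, -32)
pivot(2,2)=-26: scale R2 → (0, 0, 1, 16/13)
  clear (0,2): R0 −= (2)R2 → (1, 0, 0, 7/13)
  clear (1,2): R1 −= (5)R2 → (0, 1, 0, 11/13)

rank = 3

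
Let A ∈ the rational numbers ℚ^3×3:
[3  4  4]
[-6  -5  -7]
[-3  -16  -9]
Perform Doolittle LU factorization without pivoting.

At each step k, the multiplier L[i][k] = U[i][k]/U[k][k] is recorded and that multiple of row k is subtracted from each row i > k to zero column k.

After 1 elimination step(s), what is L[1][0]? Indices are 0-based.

L[1][0] = -2

k=0: U[0][0]=3
  eliminate (1,0): mult=-2, new row 1: (0, 3, 1); set L[1][0]=-2
  eliminate (2,0): mult=-1, new row 2: (0, -12, -5); set L[2][0]=-1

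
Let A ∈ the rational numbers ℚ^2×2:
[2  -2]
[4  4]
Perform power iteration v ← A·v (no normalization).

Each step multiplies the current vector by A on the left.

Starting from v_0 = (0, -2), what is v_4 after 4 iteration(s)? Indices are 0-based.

v_0 = (0, -2).
v_1 = A·v_0 = (4, -8).
v_2 = A·v_1 = (24, -16).
v_3 = A·v_2 = (80, 32).
v_4 = A·v_3 = (96, 448).

v_4 = (96, 448)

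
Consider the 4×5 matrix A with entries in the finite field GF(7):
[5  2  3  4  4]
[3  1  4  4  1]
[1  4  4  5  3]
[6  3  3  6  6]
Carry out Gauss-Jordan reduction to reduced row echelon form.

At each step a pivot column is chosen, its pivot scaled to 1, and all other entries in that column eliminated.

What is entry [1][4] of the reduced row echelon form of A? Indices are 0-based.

M[1][4] = 0

pivot(0,0)=5: scale R0 → (1, 6, 2, 5, 5)
  clear (1,0): R1 −= (3)R0 → (0, 4, 5, 3, 0)
  clear (2,0): R2 −= (1)R0 → (0, 5, 2, 0, 5)
  clear (3,0): R3 −= (6)R0 → (0, 2, 5, 4, 4)
pivot(1,1)=4: scale R1 → (0, 1, 3, 6, 0)
  clear (0,1): R0 −= (6)R1 → (1, 0, 5, 4, 5)
  clear (2,1): R2 −= (5)R1 → (0, 0, 1, 5, 5)
  clear (3,1): R3 −= (2)R1 → (0, 0, 6, 6, 4)
pivot(2,2)=1: scale R2 → (0, 0, 1, 5, 5)
  clear (0,2): R0 −= (5)R2 → (1, 0, 0, 0, 1)
  clear (1,2): R1 −= (3)R2 → (0, 1, 0, 5, 6)
  clear (3,2): R3 −= (6)R2 → (0, 0, 0, 4, 2)
pivot(3,3)=4: scale R3 → (0, 0, 0, 1, 4)
  clear (1,3): R1 −= (5)R3 → (0, 1, 0, 0, 0)
  clear (2,3): R2 −= (5)R3 → (0, 0, 1, 0, 6)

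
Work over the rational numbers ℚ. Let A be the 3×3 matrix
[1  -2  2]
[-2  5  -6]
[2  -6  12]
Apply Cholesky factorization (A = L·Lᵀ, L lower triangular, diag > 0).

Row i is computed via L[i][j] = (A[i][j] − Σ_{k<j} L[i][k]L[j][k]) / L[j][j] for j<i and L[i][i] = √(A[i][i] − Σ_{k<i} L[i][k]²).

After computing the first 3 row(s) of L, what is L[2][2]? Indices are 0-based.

L[2][2] = 2

Step 1: L[0][0] = √(1) = 1.
  L[1][0] = (-2) / L[0][0] = -2.
Step 2: L[1][1] = √(1) = 1.
  L[2][0] = (2) / L[0][0] = 2.
  L[2][1] = (-2) / L[1][1] = -2.
Step 3: L[2][2] = √(4) = 2.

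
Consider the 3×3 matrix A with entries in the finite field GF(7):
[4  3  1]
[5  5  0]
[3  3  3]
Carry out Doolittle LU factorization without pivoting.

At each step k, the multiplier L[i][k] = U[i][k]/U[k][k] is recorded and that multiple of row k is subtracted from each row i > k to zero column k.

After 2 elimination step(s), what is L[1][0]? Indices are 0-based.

Step 1: pivot at (0,0) is 4.
  row1 ← row1 − (3)·row0  ⇒  L[1][0]=3, U row1=(0, 3, 4)
  row2 ← row2 − (6)·row0  ⇒  L[2][0]=6, U row2=(0, 6, 4)
Step 2: pivot at (1,1) is 3.
  row2 ← row2 − (2)·row1  ⇒  L[2][1]=2, U row2=(0, 0, 3)

L[1][0] = 3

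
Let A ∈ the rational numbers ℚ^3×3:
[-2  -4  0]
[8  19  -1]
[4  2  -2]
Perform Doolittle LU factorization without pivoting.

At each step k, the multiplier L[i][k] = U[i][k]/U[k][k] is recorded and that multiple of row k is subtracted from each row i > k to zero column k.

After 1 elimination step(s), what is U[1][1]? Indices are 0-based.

U[1][1] = 3

Step 1: pivot at (0,0) is -2.
  row1 ← row1 − (-4)·row0  ⇒  L[1][0]=-4, U row1=(0, 3, -1)
  row2 ← row2 − (-2)·row0  ⇒  L[2][0]=-2, U row2=(0, -6, -2)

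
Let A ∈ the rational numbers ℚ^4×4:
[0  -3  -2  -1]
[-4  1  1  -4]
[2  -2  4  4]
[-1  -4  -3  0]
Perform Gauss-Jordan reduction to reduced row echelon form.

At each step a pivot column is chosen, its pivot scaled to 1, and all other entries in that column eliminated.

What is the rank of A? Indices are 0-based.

pivot(0,0): swap R0↔R1
pivot(0,0)=-4: scale R0 → (1, -1/4, -1/4, 1)
  clear (2,0): R2 −= (2)R0 → (0, -3/2, 9/2, 2)
  clear (3,0): R3 −= (-1)R0 → (0, -17/4, -13/4, 1)
pivot(1,1)=-3: scale R1 → (0, 1, 2/3, 1/3)
  clear (0,1): R0 −= (-1/4)R1 → (1, 0, -1/12, 13/12)
  clear (2,1): R2 −= (-3/2)R1 → (0, 0, 11/2, 5/2)
  clear (3,1): R3 −= (-17/4)R1 → (0, 0, -5/12, 29/12)
pivot(2,2)=11/2: scale R2 → (0, 0, 1, 5/11)
  clear (0,2): R0 −= (-1/12)R2 → (1, 0, 0, 37/33)
  clear (1,2): R1 −= (2/3)R2 → (0, 1, 0, 1/33)
  clear (3,2): R3 −= (-5/12)R2 → (0, 0, 0, 86/33)
pivot(3,3)=86/33: scale R3 → (0, 0, 0, 1)
  clear (0,3): R0 −= (37/33)R3 → (1, 0, 0, 0)
  clear (1,3): R1 −= (1/33)R3 → (0, 1, 0, 0)
  clear (2,3): R2 −= (5/11)R3 → (0, 0, 1, 0)

rank = 4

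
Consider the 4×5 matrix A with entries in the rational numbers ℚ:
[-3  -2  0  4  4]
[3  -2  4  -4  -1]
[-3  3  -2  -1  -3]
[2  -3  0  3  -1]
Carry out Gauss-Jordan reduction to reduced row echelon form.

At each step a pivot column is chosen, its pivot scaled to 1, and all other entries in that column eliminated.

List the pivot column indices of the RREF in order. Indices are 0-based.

pivot columns: 0, 1, 2, 3

pivot(0,0)=-3: scale R0 → (1, 2/3, 0, -4/3, -4/3)
  clear (1,0): R1 −= (3)R0 → (0, -4, 4, 0, 3)
  clear (2,0): R2 −= (-3)R0 → (0, 5, -2, -5, -7)
  clear (3,0): R3 −= (2)R0 → (0, -13/3, 0, 17/3, 5/3)
pivot(1,1)=-4: scale R1 → (0, 1, -1, 0, -3/4)
  clear (0,1): R0 −= (2/3)R1 → (1, 0, 2/3, -4/3, -5/6)
  clear (2,1): R2 −= (5)R1 → (0, 0, 3, -5, -13/4)
  clear (3,1): R3 −= (-13/3)R1 → (0, 0, -13/3, 17/3, -19/12)
pivot(2,2)=3: scale R2 → (0, 0, 1, -5/3, -13/12)
  clear (0,2): R0 −= (2/3)R2 → (1, 0, 0, -2/9, -1/9)
  clear (1,2): R1 −= (-1)R2 → (0, 1, 0, -5/3, -11/6)
  clear (3,2): R3 −= (-13/3)R2 → (0, 0, 0, -14/9, -113/18)
pivot(3,3)=-14/9: scale R3 → (0, 0, 0, 1, 113/28)
  clear (0,3): R0 −= (-2/9)R3 → (1, 0, 0, 0, 11/14)
  clear (1,3): R1 −= (-5/3)R3 → (0, 1, 0, 0, 137/28)
  clear (2,3): R2 −= (-5/3)R3 → (0, 0, 1, 0, 79/14)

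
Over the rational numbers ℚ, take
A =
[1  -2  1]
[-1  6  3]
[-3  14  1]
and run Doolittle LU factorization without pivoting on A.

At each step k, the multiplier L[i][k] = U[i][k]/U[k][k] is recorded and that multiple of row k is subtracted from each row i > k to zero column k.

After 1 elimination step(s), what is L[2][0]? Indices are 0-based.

L[2][0] = -3

[col 0] pivot 1
  R1 -= -1*R0 → (0, 4, 4)  (L[1][0] := -1)
  R2 -= -3*R0 → (0, 8, 4)  (L[2][0] := -3)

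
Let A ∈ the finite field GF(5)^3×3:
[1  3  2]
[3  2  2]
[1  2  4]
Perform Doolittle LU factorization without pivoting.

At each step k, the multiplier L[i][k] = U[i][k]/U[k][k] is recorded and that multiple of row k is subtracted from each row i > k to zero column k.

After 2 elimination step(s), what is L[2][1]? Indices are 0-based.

L[2][1] = 3

Step 1: pivot at (0,0) is 1.
  row1 ← row1 − (3)·row0  ⇒  L[1][0]=3, U row1=(0, 3, 1)
  row2 ← row2 − (1)·row0  ⇒  L[2][0]=1, U row2=(0, 4, 2)
Step 2: pivot at (1,1) is 3.
  row2 ← row2 − (3)·row1  ⇒  L[2][1]=3, U row2=(0, 0, 4)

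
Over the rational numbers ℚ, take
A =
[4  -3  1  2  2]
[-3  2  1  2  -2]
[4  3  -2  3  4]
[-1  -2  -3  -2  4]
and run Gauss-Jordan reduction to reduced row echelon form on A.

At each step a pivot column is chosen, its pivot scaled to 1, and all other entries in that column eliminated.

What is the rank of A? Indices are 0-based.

rank = 4

pivot(0,0)=4: scale R0 → (1, -3/4, 1/4, 1/2, 1/2)
  clear (1,0): R1 −= (-3)R0 → (0, -1/4, 7/4, 7/2, -1/2)
  clear (2,0): R2 −= (4)R0 → (0, 6, -3, 1, 2)
  clear (3,0): R3 −= (-1)R0 → (0, -11/4, -11/4, -3/2, 9/2)
pivot(1,1)=-1/4: scale R1 → (0, 1, -7, -14, 2)
  clear (0,1): R0 −= (-3/4)R1 → (1, 0, -5, -10, 2)
  clear (2,1): R2 −= (6)R1 → (0, 0, 39, 85, -10)
  clear (3,1): R3 −= (-11/4)R1 → (0, 0, -22, -40, 10)
pivot(2,2)=39: scale R2 → (0, 0, 1, 85/39, -10/39)
  clear (0,2): R0 −= (-5)R2 → (1, 0, 0, 35/39, 28/39)
  clear (1,2): R1 −= (-7)R2 → (0, 1, 0, 49/39, 8/39)
  clear (3,2): R3 −= (-22)R2 → (0, 0, 0, 310/39, 170/39)
pivot(3,3)=310/39: scale R3 → (0, 0, 0, 1, 17/31)
  clear (0,3): R0 −= (35/39)R3 → (1, 0, 0, 0, 7/31)
  clear (1,3): R1 −= (49/39)R3 → (0, 1, 0, 0, -15/31)
  clear (2,3): R2 −= (85/39)R3 → (0, 0, 1, 0, -45/31)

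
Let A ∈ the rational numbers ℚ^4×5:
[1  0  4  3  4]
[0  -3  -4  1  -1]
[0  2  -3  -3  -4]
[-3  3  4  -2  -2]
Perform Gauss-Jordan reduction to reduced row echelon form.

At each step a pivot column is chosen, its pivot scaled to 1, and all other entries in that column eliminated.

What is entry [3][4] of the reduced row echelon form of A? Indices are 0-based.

M[3][4] = -15/52

step 1: normalize row 0 (÷1) = (1, 0, 4, 3, 4)
  row 3: subtract -3×row0 = (0, 3, 16, 7, 10)
step 2: normalize row 1 (÷-3) = (0, 1, 4/3, -1/3, 1/3)
  row 2: subtract 2×row1 = (0, 0, -17/3, -7/3, -14/3)
  row 3: subtract 3×row1 = (0, 0, 12, 8, 9)
step 3: normalize row 2 (÷-17/3) = (0, 0, 1, 7/17, 14/17)
  row 0: subtract 4×row2 = (1, 0, 0, 23/17, 12/17)
  row 1: subtract 4/3×row2 = (0, 1, 0, -15/17, -13/17)
  row 3: subtract 12×row2 = (0, 0, 0, 52/17, -15/17)
step 4: normalize row 3 (÷52/17) = (0, 0, 0, 1, -15/52)
  row 0: subtract 23/17×row3 = (1, 0, 0, 0, 57/52)
  row 1: subtract -15/17×row3 = (0, 1, 0, 0, -53/52)
  row 2: subtract 7/17×row3 = (0, 0, 1, 0, 49/52)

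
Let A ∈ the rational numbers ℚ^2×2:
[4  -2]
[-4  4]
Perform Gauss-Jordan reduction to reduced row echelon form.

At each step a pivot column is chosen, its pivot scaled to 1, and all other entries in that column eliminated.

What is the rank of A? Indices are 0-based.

pivot(0,0)=4: scale R0 → (1, -1/2)
  clear (1,0): R1 −= (-4)R0 → (0, 2)
pivot(1,1)=2: scale R1 → (0, 1)
  clear (0,1): R0 −= (-1/2)R1 → (1, 0)

rank = 2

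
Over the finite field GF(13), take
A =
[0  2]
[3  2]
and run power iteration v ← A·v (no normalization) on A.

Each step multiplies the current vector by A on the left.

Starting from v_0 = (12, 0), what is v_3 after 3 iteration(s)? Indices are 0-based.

v_0 = (12, 0).
v_1 = A·v_0 = (0, 10).
v_2 = A·v_1 = (7, 7).
v_3 = A·v_2 = (1, 9).

v_3 = (1, 9)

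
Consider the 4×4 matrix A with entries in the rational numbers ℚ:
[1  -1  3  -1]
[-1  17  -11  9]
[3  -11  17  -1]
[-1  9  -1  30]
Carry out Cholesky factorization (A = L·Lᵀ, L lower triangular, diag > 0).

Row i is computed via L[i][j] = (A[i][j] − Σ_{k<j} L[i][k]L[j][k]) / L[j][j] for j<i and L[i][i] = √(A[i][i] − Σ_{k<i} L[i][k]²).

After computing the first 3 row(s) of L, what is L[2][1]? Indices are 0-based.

L[2][1] = -2

Step 1: L[0][0] = √(1) = 1.
  L[1][0] = (-1) / L[0][0] = -1.
Step 2: L[1][1] = √(16) = 4.
  L[2][0] = (3) / L[0][0] = 3.
  L[2][1] = (-8) / L[1][1] = -2.
Step 3: L[2][2] = √(4) = 2.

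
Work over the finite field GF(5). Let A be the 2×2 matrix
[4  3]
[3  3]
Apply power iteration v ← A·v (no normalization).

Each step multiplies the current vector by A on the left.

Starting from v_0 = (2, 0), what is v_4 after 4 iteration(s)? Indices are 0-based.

v_4 = (2, 1)

v_0 = (2, 0).
v_1 = A·v_0 = (3, 1).
v_2 = A·v_1 = (0, 2).
v_3 = A·v_2 = (1, 1).
v_4 = A·v_3 = (2, 1).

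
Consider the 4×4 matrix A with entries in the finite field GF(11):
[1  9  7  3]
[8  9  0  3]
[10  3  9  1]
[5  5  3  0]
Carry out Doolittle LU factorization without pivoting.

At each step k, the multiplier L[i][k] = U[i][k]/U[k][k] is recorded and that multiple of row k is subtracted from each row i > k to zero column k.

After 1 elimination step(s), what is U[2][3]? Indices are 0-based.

k=0: U[0][0]=1
  eliminate (1,0): mult=8, new row 1: (0, 3, 10, 1); set L[1][0]=8
  eliminate (2,0): mult=10, new row 2: (0, 1, 5, 4); set L[2][0]=10
  eliminate (3,0): mult=5, new row 3: (0, 4, 1, 7); set L[3][0]=5

U[2][3] = 4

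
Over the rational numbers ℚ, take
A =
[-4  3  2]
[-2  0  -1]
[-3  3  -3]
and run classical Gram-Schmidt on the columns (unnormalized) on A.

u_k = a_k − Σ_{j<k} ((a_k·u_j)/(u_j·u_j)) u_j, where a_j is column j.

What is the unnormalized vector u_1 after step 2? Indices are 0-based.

Step 1: u_0 = a_0 = (-4, -2, -3).
Step 2: u_1 = a_1 − (-21/29)·u_0 = (3/29, -42/29, 24/29).

u_1 = (3/29, -42/29, 24/29)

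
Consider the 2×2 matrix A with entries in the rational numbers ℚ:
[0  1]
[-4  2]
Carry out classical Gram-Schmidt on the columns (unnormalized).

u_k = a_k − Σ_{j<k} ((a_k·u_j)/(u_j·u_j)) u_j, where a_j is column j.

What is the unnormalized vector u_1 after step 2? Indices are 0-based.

Step 1: u_0 = a_0 = (0, -4).
Step 2: u_1 = a_1 − (-1/2)·u_0 = (1, 0).

u_1 = (1, 0)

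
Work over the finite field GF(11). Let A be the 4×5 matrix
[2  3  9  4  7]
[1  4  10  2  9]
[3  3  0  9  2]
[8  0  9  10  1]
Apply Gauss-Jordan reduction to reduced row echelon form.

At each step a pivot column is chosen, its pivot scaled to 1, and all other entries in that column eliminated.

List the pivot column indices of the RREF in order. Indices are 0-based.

[1] R0 /= 2  ⇒  (1, 7, 10, 2, 9)
     R1 -= 1·R0  ⇒  (0, 8, 0, 0, 0)
     R2 -= 3·R0  ⇒  (0, 4, 3, 3, 8)
     R3 -= 8·R0  ⇒  (0, 10, 6, 5, 6)
[2] R1 /= 8  ⇒  (0, 1, 0, 0, 0)
     R0 -= 7·R1  ⇒  (1, 0, 10, 2, 9)
     R2 -= 4·R1  ⇒  (0, 0, 3, 3, 8)
     R3 -= 10·R1  ⇒  (0, 0, 6, 5, 6)
[3] R2 /= 3  ⇒  (0, 0, 1, 1, 10)
     R0 -= 10·R2  ⇒  (1, 0, 0, 3, 8)
     R3 -= 6·R2  ⇒  (0, 0, 0, 10, 1)
[4] R3 /= 10  ⇒  (0, 0, 0, 1, 10)
     R0 -= 3·R3  ⇒  (1, 0, 0, 0, 0)
     R2 -= 1·R3  ⇒  (0, 0, 1, 0, 0)

pivot columns: 0, 1, 2, 3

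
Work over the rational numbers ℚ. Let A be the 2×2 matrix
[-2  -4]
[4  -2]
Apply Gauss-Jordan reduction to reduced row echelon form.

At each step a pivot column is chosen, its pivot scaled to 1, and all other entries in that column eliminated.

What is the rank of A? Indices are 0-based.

[1] R0 /= -2  ⇒  (1, 2)
     R1 -= 4·R0  ⇒  (0, -10)
[2] R1 /= -10  ⇒  (0, 1)
     R0 -= 2·R1  ⇒  (1, 0)

rank = 2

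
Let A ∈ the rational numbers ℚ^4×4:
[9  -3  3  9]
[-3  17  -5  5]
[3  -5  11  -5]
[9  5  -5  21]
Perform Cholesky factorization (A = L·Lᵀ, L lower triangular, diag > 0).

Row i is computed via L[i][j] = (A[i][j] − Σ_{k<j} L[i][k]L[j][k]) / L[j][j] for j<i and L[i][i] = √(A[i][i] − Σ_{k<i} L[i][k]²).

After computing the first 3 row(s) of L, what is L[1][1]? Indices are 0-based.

L[1][1] = 4

Step 1: L[0][0] = √(9) = 3.
  L[1][0] = (-3) / L[0][0] = -1.
Step 2: L[1][1] = √(16) = 4.
  L[2][0] = (3) / L[0][0] = 1.
  L[2][1] = (-4) / L[1][1] = -1.
Step 3: L[2][2] = √(9) = 3.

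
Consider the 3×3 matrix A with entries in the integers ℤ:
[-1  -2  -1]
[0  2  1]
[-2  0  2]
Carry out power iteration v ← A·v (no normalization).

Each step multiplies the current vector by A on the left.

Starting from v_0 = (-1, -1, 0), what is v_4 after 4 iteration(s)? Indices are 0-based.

v_4 = (7, -14, -18)

v_0 = (-1, -1, 0).
v_1 = A·v_0 = (3, -2, 2).
v_2 = A·v_1 = (-1, -2, -2).
v_3 = A·v_2 = (7, -6, -2).
v_4 = A·v_3 = (7, -14, -18).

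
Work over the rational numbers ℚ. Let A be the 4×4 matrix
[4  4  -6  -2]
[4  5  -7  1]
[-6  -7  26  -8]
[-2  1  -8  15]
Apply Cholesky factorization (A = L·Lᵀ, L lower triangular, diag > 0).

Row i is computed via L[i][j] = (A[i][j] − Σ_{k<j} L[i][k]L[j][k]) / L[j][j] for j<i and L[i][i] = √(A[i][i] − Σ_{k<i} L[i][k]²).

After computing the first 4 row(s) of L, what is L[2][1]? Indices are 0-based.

Step 1: L[0][0] = √(4) = 2.
  L[1][0] = (4) / L[0][0] = 2.
Step 2: L[1][1] = √(1) = 1.
  L[2][0] = (-6) / L[0][0] = -3.
  L[2][1] = (-1) / L[1][1] = -1.
Step 3: L[2][2] = √(16) = 4.
  L[3][0] = (-2) / L[0][0] = -1.
  L[3][1] = (3) / L[1][1] = 3.
  L[3][2] = (-8) / L[2][2] = -2.
Step 4: L[3][3] = √(1) = 1.

L[2][1] = -1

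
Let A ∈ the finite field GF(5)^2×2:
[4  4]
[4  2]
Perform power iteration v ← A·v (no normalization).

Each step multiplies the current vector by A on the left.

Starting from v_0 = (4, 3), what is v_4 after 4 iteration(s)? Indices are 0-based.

v_0 = (4, 3).
v_1 = A·v_0 = (3, 2).
v_2 = A·v_1 = (0, 1).
v_3 = A·v_2 = (4, 2).
v_4 = A·v_3 = (4, 0).

v_4 = (4, 0)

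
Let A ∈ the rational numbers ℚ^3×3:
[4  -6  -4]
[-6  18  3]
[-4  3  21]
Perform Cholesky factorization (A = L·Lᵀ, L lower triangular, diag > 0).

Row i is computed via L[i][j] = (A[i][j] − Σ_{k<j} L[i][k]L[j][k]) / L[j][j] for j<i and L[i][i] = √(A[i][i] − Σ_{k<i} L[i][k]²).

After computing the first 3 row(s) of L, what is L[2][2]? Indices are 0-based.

L[2][2] = 4

Step 1: L[0][0] = √(4) = 2.
  L[1][0] = (-6) / L[0][0] = -3.
Step 2: L[1][1] = √(9) = 3.
  L[2][0] = (-4) / L[0][0] = -2.
  L[2][1] = (-3) / L[1][1] = -1.
Step 3: L[2][2] = √(16) = 4.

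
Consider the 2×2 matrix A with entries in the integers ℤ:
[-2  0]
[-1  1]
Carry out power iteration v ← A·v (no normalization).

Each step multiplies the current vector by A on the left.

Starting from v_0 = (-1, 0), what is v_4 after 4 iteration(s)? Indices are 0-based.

v_4 = (-16, -5)

v_0 = (-1, 0).
v_1 = A·v_0 = (2, 1).
v_2 = A·v_1 = (-4, -1).
v_3 = A·v_2 = (8, 3).
v_4 = A·v_3 = (-16, -5).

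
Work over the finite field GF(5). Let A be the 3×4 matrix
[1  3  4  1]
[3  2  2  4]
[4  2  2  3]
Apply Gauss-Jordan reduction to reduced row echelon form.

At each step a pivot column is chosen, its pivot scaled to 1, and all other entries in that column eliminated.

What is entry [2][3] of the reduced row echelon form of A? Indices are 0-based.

[1] R0 /= 1  ⇒  (1, 3, 4, 1)
     R1 -= 3·R0  ⇒  (0, 3, 0, 1)
     R2 -= 4·R0  ⇒  (0, 0, 1, 4)
[2] R1 /= 3  ⇒  (0, 1, 0, 2)
     R0 -= 3·R1  ⇒  (1, 0, 4, 0)
[3] R2 /= 1  ⇒  (0, 0, 1, 4)
     R0 -= 4·R2  ⇒  (1, 0, 0, 4)

M[2][3] = 4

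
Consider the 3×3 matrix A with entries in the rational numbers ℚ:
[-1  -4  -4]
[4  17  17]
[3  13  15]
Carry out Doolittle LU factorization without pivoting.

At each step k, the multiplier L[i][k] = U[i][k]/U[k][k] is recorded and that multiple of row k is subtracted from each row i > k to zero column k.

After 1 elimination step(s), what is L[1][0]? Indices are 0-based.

L[1][0] = -4

Step 1: pivot at (0,0) is -1.
  row1 ← row1 − (-4)·row0  ⇒  L[1][0]=-4, U row1=(0, 1, 1)
  row2 ← row2 − (-3)·row0  ⇒  L[2][0]=-3, U row2=(0, 1, 3)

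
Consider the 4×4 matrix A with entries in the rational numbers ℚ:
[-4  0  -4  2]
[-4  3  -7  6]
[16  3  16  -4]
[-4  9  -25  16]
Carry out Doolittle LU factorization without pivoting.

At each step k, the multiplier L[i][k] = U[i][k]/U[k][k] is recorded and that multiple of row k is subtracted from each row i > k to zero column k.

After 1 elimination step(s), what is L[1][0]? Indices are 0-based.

L[1][0] = 1

[col 0] pivot -4
  R1 -= 1*R0 → (0, 3, -3, 4)  (L[1][0] := 1)
  R2 -= -4*R0 → (0, 3, 0, 4)  (L[2][0] := -4)
  R3 -= 1*R0 → (0, 9, -21, 14)  (L[3][0] := 1)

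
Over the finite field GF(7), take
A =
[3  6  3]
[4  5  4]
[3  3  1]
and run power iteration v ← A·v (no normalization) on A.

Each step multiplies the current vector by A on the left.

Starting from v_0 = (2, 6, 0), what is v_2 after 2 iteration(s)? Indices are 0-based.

v_2 = (6, 6, 5)

v_0 = (2, 6, 0).
v_1 = A·v_0 = (0, 3, 3).
v_2 = A·v_1 = (6, 6, 5).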